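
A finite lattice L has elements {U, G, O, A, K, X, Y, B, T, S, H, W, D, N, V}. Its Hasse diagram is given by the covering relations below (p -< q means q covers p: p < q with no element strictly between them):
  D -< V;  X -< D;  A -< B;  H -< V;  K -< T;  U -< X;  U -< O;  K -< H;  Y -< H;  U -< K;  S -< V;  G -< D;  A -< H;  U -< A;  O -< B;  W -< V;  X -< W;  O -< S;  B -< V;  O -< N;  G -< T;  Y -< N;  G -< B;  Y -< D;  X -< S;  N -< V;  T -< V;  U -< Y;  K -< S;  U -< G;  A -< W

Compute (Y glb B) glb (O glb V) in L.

Y ∧ B = U
O ∧ V = O
U ∧ O = U

U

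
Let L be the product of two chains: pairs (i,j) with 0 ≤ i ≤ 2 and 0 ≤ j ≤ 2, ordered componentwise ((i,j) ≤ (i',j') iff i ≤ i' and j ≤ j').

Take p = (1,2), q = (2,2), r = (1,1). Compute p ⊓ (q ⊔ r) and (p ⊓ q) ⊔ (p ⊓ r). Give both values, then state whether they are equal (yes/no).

(1,2); (1,2); yes

q ⊔ r = (2,2), so p ⊓ (q ⊔ r) = (1,2) ⊓ (2,2) = (1,2).
p ⊓ q = (1,2) and p ⊓ r = (1,1), so (p ⊓ q) ⊔ (p ⊓ r) = (1,2) ⊔ (1,1) = (1,2).
Equal: yes.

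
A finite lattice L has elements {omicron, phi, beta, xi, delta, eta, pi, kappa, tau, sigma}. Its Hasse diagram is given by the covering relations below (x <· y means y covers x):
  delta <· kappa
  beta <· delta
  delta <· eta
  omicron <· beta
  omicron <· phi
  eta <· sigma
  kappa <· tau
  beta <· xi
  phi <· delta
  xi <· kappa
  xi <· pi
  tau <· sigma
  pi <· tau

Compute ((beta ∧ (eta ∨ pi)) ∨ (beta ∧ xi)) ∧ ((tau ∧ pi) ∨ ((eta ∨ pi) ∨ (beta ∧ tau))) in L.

eta ∨ pi = sigma
beta ∧ sigma = beta
beta ∧ xi = beta
beta ∨ beta = beta
tau ∧ pi = pi
eta ∨ pi = sigma
beta ∧ tau = beta
sigma ∨ beta = sigma
pi ∨ sigma = sigma
beta ∧ sigma = beta

beta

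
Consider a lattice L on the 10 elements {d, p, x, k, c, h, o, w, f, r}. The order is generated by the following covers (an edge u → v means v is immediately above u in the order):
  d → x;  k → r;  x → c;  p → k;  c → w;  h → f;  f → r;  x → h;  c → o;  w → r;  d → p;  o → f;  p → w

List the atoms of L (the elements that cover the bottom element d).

The atoms are exactly the elements that cover d: p, x.

p, x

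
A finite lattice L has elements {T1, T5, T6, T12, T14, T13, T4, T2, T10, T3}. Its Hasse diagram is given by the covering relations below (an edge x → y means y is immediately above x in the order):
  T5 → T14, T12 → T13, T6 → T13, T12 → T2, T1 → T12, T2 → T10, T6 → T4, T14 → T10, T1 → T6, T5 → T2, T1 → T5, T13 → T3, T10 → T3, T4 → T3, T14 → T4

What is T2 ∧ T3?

T2

Common lower bounds of {T2, T3}: T1, T12, T2, T5.
The greatest among these is T2.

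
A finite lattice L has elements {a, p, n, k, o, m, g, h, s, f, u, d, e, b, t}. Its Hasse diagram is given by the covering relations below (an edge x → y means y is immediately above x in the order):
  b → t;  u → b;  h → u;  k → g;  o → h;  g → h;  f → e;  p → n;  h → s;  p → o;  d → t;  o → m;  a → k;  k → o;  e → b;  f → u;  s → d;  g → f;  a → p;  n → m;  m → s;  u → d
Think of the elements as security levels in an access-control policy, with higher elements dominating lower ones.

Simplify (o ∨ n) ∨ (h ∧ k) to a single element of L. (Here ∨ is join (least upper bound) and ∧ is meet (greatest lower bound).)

o ∨ n = m
h ∧ k = k
m ∨ k = m

m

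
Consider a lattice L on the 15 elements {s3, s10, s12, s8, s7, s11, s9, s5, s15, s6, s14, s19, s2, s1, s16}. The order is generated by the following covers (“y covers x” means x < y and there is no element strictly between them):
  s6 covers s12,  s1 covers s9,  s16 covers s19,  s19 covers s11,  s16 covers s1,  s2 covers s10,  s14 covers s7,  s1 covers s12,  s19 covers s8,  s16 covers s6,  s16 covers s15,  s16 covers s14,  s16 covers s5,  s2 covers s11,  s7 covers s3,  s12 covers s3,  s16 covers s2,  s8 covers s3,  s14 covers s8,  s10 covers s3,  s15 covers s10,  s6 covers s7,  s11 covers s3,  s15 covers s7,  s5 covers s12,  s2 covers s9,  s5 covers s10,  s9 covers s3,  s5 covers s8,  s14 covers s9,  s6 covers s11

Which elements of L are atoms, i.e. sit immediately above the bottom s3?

s10, s11, s12, s7, s8, s9

The atoms are exactly the elements that cover s3: s10, s11, s12, s7, s8, s9.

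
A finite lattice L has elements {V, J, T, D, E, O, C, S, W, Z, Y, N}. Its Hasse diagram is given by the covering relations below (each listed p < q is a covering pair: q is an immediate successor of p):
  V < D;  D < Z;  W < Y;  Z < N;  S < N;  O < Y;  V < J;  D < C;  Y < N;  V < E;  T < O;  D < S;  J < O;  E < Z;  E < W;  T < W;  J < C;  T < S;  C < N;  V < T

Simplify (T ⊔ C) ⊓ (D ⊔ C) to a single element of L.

C

T ∨ C = N
D ∨ C = C
N ∧ C = C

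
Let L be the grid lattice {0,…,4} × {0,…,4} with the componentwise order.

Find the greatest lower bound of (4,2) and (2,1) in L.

Common lower bounds of {(4,2), (2,1)}: (0,0), (0,1), (1,0), (1,1), (2,0), (2,1).
The greatest among these is (2,1).

(2,1)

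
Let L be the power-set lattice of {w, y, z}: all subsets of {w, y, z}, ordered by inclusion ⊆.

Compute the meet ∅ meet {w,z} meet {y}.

∅

Under ⊆, meet is intersection: ∅ ∩ {w,z} ∩ {y} = ∅.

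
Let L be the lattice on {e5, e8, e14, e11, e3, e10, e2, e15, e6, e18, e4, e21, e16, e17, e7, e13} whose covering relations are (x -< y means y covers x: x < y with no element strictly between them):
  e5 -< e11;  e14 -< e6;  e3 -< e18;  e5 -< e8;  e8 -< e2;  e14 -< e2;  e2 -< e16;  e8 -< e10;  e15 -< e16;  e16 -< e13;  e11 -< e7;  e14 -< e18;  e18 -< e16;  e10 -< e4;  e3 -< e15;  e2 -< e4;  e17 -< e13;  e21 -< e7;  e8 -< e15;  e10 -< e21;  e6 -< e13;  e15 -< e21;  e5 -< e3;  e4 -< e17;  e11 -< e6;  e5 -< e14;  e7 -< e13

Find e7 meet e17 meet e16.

Common lower bounds of {e7, e17, e16}: e5, e8.
The greatest among these is e8.

e8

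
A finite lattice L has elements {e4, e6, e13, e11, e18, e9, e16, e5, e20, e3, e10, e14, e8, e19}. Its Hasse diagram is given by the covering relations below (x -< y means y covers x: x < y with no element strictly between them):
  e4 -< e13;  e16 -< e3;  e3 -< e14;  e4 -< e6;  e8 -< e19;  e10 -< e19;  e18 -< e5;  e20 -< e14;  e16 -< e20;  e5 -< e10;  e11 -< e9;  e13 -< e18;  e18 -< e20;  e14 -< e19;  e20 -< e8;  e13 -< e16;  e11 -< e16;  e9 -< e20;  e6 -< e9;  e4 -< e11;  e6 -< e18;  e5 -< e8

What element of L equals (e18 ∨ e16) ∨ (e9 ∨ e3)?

e14

e18 ∨ e16 = e20
e9 ∨ e3 = e14
e20 ∨ e14 = e14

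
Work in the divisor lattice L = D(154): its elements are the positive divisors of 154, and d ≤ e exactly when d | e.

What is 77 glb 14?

7

In the divisibility order, the meet is the greatest common divisor: gcd(77, 14) = 7.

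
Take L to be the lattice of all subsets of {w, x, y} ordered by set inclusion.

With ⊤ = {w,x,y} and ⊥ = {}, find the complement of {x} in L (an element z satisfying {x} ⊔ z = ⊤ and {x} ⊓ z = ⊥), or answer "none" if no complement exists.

{w,y}

Need z with {x} ∨ z = {w,x,y} and {x} ∧ z = {}.
Checking each element gives: {w,y}.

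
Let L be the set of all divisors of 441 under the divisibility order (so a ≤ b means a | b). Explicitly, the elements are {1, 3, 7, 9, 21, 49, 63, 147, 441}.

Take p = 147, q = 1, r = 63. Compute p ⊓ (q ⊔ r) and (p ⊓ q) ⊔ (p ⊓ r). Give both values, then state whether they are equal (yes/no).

21; 21; yes

q ⊔ r = 63, so p ⊓ (q ⊔ r) = 147 ⊓ 63 = 21.
p ⊓ q = 1 and p ⊓ r = 21, so (p ⊓ q) ⊔ (p ⊓ r) = 1 ⊔ 21 = 21.
Equal: yes.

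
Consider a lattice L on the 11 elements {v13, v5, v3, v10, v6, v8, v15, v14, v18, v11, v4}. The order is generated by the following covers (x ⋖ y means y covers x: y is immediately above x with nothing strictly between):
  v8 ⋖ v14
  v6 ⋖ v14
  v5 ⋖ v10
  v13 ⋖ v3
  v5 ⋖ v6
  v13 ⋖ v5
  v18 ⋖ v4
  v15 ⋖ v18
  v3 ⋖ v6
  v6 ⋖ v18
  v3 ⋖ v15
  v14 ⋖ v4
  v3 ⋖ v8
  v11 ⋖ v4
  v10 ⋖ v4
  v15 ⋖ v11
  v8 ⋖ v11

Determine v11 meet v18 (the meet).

v15

Common lower bounds of {v11, v18}: v13, v15, v3.
The greatest among these is v15.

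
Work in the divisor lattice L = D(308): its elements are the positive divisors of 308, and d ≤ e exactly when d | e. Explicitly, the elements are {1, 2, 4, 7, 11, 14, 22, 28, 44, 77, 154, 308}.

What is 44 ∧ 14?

In the divisibility order, the meet is the greatest common divisor: gcd(44, 14) = 2.

2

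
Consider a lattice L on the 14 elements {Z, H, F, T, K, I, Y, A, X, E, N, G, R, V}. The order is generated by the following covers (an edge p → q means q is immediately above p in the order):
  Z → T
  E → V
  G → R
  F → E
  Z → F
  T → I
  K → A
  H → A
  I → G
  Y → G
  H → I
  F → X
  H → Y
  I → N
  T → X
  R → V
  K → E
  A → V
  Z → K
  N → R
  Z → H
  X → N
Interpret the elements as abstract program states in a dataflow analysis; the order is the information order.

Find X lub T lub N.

N

Common upper bounds of {X, T, N}: N, R, V.
The least among these is N.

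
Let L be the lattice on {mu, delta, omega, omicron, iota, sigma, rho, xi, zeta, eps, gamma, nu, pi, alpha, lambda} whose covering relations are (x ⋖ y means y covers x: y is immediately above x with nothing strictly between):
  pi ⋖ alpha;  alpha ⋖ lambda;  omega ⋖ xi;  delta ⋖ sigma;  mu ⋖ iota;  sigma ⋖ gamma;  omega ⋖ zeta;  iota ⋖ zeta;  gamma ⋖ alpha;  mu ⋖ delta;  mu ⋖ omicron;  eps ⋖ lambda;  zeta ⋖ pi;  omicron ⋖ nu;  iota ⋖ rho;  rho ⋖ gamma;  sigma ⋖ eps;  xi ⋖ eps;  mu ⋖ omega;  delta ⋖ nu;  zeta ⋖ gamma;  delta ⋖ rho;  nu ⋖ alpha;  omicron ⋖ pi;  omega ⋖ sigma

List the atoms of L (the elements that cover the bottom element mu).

The atoms are exactly the elements that cover mu: delta, iota, omega, omicron.

delta, iota, omega, omicron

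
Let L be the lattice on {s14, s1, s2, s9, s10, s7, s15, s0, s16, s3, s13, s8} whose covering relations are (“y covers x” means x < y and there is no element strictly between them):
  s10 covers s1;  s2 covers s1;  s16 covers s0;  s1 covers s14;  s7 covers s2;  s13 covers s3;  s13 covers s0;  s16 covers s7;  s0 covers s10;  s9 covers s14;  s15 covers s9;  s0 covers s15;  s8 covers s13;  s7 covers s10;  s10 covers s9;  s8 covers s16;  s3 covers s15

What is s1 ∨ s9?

Common upper bounds of {s1, s9}: s0, s10, s13, s16, s7, s8.
The least among these is s10.

s10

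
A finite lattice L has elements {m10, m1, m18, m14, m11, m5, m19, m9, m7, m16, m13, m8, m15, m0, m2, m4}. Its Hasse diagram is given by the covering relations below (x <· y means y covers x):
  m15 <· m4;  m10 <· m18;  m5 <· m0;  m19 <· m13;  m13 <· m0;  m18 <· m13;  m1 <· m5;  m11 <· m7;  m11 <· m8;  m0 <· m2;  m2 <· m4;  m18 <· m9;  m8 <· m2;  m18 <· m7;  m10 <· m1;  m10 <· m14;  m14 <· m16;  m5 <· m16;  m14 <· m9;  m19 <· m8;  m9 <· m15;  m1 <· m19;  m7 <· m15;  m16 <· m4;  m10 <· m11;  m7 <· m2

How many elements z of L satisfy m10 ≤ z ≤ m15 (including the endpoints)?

7

The interval [m10, m15] = {m10, m11, m14, m15, m18, m7, m9}, which has 7 elements.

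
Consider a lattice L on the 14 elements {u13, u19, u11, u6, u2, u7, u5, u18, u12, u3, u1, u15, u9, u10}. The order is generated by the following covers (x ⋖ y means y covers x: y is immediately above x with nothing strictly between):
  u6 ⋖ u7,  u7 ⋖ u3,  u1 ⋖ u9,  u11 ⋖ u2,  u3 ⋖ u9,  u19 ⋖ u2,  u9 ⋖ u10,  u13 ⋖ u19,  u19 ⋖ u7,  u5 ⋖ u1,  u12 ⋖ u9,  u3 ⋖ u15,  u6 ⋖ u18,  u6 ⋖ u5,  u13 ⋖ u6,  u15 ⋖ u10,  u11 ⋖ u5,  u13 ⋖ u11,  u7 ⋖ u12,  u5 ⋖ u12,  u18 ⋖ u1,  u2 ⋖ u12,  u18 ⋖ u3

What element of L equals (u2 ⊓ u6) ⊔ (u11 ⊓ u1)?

u11

u2 ∧ u6 = u13
u11 ∧ u1 = u11
u13 ∨ u11 = u11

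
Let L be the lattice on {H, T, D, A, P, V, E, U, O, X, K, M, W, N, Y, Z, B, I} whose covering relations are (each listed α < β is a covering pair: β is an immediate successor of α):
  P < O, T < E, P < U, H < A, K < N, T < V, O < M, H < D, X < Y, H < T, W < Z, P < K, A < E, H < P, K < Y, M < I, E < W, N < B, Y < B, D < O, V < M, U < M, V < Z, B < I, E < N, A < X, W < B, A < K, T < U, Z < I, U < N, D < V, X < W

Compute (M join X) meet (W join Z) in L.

M ∨ X = I
W ∨ Z = Z
I ∧ Z = Z

Z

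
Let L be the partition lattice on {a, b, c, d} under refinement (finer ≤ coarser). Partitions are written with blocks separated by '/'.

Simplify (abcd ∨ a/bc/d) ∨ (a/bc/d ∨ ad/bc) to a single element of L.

abcd ∨ a/bc/d = abcd
a/bc/d ∨ ad/bc = ad/bc
abcd ∨ ad/bc = abcd

abcd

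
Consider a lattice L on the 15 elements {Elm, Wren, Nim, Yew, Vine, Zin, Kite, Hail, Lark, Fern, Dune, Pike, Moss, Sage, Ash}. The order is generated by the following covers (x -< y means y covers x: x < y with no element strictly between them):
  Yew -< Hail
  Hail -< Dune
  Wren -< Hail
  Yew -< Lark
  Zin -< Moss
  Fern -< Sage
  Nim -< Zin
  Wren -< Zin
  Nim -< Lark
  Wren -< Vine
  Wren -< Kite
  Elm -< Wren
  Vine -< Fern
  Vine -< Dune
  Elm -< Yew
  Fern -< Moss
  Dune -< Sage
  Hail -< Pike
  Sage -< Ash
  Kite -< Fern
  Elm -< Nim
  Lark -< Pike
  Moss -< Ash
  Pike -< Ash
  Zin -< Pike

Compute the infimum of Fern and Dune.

Common lower bounds of {Fern, Dune}: Elm, Vine, Wren.
The greatest among these is Vine.

Vine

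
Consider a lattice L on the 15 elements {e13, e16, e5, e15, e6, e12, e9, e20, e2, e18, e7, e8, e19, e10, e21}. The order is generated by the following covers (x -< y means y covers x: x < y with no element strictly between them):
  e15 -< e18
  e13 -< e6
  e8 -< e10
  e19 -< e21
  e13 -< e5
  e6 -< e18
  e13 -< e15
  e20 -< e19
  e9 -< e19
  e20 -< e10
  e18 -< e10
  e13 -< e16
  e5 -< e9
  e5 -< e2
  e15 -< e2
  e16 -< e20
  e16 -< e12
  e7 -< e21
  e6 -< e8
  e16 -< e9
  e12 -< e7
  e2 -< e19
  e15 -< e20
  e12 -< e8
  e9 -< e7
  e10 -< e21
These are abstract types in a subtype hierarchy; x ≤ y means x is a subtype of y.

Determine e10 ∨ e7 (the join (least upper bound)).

Common upper bounds of {e10, e7}: e21.
The least among these is e21.

e21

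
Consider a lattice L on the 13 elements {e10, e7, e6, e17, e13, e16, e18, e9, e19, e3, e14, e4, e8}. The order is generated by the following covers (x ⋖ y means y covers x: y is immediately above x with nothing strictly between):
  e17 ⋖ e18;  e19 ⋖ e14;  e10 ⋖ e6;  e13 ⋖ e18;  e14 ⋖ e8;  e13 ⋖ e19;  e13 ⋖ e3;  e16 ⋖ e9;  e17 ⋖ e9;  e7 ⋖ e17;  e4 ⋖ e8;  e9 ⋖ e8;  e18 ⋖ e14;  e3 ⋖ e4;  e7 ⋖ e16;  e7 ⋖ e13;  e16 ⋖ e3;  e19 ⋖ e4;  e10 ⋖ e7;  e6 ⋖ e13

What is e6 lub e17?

Common upper bounds of {e6, e17}: e14, e18, e8.
The least among these is e18.

e18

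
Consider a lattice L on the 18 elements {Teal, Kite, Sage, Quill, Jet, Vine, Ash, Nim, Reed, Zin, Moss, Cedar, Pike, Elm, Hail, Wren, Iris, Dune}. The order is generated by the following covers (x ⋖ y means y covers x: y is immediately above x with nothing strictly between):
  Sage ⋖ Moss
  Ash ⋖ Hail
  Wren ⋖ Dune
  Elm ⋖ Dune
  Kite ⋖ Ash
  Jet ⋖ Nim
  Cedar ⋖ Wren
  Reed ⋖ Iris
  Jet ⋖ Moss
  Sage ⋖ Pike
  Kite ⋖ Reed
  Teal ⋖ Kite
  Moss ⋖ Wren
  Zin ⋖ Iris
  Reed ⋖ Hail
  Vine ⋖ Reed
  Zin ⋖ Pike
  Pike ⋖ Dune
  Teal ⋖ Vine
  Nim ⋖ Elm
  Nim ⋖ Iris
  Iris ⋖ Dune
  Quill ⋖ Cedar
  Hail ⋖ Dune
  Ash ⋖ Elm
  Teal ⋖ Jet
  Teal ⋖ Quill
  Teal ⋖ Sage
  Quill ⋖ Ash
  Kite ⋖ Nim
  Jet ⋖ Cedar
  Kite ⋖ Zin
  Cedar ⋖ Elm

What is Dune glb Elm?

Common lower bounds of {Dune, Elm}: Ash, Cedar, Elm, Jet, Kite, Nim, Quill, Teal.
The greatest among these is Elm.

Elm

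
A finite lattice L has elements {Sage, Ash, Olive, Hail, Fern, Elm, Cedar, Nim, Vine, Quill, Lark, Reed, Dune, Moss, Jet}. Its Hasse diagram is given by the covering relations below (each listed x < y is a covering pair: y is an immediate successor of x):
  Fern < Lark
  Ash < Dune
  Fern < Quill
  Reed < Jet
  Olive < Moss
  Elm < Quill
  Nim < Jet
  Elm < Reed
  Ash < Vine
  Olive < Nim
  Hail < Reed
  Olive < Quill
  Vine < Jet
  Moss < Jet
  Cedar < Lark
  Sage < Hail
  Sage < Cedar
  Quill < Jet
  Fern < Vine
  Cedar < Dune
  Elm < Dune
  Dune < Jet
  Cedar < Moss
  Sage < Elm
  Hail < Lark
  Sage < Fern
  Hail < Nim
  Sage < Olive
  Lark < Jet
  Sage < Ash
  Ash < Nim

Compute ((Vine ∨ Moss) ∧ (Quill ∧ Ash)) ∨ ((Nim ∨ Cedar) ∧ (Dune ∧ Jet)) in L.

Vine ∨ Moss = Jet
Quill ∧ Ash = Sage
Jet ∧ Sage = Sage
Nim ∨ Cedar = Jet
Dune ∧ Jet = Dune
Jet ∧ Dune = Dune
Sage ∨ Dune = Dune

Dune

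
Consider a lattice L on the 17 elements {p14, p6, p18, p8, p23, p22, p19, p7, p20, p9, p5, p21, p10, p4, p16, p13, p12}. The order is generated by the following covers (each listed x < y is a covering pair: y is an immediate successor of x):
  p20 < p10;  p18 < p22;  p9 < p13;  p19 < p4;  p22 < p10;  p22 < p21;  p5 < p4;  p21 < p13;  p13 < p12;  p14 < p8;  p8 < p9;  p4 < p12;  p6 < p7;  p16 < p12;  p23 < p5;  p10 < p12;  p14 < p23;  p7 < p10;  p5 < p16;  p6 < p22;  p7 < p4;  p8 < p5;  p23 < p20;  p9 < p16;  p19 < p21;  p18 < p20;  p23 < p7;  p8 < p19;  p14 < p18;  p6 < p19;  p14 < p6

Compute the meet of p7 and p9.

p14

Common lower bounds of {p7, p9}: p14.
The greatest among these is p14.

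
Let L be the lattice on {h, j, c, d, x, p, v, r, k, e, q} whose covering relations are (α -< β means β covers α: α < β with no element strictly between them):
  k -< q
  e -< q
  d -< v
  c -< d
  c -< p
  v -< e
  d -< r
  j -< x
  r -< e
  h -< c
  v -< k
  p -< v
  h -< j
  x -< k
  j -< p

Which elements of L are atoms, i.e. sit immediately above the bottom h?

The atoms are exactly the elements that cover h: c, j.

c, j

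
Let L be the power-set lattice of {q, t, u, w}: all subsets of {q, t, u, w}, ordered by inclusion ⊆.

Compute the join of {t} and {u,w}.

Under ⊆, join is union: {t} ∪ {u,w} = {t,u,w}.

{t,u,w}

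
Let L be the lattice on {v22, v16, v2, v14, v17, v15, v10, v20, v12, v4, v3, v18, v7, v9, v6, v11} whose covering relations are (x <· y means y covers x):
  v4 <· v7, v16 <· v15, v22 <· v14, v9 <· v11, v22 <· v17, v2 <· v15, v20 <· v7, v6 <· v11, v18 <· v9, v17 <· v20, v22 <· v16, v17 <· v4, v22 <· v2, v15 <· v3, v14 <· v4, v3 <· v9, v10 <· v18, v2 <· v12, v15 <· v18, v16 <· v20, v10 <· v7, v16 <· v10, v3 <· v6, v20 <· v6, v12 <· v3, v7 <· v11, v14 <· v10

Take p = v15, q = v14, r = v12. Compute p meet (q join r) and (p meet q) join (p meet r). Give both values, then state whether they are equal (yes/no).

q join r = v9, so p meet (q join r) = v15 meet v9 = v15.
p meet q = v22 and p meet r = v2, so (p meet q) join (p meet r) = v22 join v2 = v2.
Equal: no.

v15; v2; no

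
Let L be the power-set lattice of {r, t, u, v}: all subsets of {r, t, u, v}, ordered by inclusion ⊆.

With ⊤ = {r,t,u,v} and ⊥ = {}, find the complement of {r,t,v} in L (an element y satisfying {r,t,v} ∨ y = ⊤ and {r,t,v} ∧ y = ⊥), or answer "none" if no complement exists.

{u}

Need y with {r,t,v} ∨ y = {r,t,u,v} and {r,t,v} ∧ y = {}.
Checking each element gives: {u}.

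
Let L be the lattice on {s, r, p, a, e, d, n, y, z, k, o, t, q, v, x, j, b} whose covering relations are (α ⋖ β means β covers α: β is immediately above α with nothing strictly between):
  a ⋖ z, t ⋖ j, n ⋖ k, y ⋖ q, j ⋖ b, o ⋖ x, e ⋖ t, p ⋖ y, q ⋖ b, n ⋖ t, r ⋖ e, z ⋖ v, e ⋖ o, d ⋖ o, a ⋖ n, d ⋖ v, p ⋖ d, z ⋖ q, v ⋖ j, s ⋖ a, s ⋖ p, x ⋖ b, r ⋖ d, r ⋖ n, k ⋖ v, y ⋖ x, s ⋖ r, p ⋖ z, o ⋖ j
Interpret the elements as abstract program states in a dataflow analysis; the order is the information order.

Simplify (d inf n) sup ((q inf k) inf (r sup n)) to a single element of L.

d ∧ n = r
q ∧ k = a
r ∨ n = n
a ∧ n = a
r ∨ a = n

n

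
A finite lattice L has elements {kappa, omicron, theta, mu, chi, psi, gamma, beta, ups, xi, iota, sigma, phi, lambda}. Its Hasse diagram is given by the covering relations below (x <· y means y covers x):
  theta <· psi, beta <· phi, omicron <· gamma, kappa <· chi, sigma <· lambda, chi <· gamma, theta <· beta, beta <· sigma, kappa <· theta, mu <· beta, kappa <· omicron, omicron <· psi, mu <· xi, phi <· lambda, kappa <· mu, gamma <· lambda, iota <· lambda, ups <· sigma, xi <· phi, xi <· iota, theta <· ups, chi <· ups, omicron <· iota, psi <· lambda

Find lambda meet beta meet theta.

Common lower bounds of {lambda, beta, theta}: kappa, theta.
The greatest among these is theta.

theta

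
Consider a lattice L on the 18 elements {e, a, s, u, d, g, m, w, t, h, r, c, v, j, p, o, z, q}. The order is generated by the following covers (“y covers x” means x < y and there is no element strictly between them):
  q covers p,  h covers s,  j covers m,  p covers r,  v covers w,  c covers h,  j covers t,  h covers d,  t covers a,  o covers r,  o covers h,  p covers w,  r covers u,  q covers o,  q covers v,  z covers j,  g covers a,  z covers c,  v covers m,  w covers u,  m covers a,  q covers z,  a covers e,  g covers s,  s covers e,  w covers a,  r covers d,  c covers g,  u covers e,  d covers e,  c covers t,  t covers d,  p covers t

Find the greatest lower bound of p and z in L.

t

Common lower bounds of {p, z}: a, d, e, t.
The greatest among these is t.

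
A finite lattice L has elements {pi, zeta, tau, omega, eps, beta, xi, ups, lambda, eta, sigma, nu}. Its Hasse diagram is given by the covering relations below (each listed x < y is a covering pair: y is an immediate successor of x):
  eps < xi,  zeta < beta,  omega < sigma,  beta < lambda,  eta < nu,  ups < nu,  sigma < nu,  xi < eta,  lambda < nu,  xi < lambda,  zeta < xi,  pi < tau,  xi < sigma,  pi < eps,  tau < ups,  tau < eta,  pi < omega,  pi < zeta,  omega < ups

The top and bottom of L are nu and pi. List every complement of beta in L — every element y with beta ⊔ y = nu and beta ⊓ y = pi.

Need y with beta ∨ y = nu and beta ∧ y = pi.
Checking each element gives: omega, tau, ups.

omega, tau, ups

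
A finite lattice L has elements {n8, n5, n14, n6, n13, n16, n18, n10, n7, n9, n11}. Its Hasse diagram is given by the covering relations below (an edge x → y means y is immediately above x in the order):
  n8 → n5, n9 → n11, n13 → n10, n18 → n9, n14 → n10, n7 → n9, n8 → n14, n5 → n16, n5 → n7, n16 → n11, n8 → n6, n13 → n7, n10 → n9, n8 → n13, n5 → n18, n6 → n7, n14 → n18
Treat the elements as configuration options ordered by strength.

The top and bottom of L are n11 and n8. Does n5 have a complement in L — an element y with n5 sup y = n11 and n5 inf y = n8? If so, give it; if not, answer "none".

For every candidate y, either n5 ∨ y ≠ n11 or n5 ∧ y ≠ n8; no complement exists.

none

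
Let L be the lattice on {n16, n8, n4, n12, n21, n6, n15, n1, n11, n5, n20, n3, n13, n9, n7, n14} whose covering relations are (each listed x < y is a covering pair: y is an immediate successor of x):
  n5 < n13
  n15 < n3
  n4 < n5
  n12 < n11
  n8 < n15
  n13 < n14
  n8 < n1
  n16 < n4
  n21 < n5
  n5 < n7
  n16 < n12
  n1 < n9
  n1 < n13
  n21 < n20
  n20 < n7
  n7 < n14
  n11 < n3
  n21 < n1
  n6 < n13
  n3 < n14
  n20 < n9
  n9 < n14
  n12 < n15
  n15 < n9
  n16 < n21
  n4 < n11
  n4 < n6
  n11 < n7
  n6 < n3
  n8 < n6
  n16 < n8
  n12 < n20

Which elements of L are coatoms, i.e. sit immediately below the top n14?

n13, n3, n7, n9

The coatoms are exactly the elements covered by n14: n13, n3, n7, n9.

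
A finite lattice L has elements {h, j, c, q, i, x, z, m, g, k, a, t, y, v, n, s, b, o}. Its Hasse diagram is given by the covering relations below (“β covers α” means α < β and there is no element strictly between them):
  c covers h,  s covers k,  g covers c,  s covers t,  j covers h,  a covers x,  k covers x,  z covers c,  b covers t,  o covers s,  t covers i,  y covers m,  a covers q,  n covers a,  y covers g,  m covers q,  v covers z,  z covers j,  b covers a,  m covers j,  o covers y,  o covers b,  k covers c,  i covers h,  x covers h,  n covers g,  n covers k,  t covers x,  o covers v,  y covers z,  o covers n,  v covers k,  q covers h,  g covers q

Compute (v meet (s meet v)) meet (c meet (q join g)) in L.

c

s ∧ v = k
v ∧ k = k
q ∨ g = g
c ∧ g = c
k ∧ c = c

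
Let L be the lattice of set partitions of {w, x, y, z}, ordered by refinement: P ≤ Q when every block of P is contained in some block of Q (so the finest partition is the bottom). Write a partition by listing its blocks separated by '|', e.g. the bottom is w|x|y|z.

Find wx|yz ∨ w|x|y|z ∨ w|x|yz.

wx|yz

The join of wx|yz, w|x|y|z, w|x|yz merges any blocks that overlap across the partitions, giving wx|yz.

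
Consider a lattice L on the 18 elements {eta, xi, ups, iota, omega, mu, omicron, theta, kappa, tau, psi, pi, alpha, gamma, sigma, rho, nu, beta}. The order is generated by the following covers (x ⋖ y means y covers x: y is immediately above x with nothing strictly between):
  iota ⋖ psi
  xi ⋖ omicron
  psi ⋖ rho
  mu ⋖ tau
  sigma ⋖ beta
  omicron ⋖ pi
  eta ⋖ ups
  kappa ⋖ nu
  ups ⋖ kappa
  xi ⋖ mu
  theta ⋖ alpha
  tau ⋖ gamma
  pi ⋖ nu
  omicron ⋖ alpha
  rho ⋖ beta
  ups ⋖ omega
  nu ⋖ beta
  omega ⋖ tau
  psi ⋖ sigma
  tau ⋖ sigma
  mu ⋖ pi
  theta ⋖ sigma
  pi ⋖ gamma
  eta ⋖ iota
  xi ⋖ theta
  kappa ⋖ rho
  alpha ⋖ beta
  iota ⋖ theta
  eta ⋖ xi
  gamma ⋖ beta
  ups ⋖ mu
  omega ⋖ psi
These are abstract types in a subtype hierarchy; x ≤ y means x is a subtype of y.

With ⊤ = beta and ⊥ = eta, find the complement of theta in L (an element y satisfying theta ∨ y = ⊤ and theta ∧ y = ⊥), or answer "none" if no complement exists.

Need y with theta ∨ y = beta and theta ∧ y = eta.
Checking each element gives: kappa.

kappa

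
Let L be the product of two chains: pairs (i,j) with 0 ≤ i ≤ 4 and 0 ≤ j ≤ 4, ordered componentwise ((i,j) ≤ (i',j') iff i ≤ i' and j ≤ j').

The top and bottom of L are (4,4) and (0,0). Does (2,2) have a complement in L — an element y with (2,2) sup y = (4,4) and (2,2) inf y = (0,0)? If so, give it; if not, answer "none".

none

For every candidate y, either (2,2) ∨ y ≠ (4,4) or (2,2) ∧ y ≠ (0,0); no complement exists.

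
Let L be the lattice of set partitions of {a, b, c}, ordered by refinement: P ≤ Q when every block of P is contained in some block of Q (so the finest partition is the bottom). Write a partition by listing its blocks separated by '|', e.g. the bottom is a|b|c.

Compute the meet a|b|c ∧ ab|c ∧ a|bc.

Common lower bounds of {a|b|c, ab|c, a|bc}: a|b|c.
The greatest among these is a|b|c.

a|b|c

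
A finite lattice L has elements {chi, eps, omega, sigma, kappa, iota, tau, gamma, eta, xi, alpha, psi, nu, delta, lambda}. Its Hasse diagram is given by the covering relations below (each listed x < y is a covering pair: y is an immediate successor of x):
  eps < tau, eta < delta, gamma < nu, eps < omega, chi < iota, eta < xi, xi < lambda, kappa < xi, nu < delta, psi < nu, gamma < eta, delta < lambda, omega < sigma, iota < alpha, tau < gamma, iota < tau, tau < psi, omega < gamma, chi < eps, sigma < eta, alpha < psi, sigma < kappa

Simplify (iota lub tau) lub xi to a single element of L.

iota ∨ tau = tau
tau ∨ xi = xi

xi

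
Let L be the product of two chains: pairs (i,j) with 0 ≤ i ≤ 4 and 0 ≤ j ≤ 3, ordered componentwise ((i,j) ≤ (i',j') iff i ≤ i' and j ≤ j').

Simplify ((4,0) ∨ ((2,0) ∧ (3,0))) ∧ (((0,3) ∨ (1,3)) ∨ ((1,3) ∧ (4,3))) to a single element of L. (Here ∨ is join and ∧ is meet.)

(1,0)

(2,0) ∧ (3,0) = (2,0)
(4,0) ∨ (2,0) = (4,0)
(0,3) ∨ (1,3) = (1,3)
(1,3) ∧ (4,3) = (1,3)
(1,3) ∨ (1,3) = (1,3)
(4,0) ∧ (1,3) = (1,0)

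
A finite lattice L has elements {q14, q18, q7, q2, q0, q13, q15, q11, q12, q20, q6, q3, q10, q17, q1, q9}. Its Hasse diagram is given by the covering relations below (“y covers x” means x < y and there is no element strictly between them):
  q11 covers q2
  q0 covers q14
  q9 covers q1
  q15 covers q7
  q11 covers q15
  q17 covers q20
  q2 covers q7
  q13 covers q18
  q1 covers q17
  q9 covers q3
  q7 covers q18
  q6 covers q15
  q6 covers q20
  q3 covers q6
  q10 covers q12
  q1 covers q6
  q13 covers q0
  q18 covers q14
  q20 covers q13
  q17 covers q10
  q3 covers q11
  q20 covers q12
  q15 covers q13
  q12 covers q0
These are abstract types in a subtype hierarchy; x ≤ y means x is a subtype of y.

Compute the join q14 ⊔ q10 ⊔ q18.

q17

Common upper bounds of {q14, q10, q18}: q1, q17, q9.
The least among these is q17.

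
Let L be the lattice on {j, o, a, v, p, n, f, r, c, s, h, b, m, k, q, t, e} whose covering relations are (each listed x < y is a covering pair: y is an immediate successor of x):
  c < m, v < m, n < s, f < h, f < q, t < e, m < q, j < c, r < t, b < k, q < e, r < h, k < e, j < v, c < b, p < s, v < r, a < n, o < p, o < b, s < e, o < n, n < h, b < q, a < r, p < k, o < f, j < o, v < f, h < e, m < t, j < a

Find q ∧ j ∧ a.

Common lower bounds of {q, j, a}: j.
The greatest among these is j.

j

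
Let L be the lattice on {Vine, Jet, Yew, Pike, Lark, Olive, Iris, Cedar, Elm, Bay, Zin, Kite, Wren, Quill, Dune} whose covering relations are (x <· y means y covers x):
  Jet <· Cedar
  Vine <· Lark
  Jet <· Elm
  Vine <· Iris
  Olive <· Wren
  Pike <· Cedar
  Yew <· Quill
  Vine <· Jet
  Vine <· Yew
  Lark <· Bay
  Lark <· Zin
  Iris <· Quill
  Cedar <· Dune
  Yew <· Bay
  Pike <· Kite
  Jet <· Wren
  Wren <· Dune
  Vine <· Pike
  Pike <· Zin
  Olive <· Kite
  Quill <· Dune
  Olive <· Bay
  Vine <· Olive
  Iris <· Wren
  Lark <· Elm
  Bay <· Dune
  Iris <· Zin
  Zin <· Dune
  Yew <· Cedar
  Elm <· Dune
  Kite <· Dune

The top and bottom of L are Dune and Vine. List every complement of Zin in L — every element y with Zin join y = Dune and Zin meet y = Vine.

Need y with Zin ∨ y = Dune and Zin ∧ y = Vine.
Checking each element gives: Jet, Olive, Yew.

Jet, Olive, Yew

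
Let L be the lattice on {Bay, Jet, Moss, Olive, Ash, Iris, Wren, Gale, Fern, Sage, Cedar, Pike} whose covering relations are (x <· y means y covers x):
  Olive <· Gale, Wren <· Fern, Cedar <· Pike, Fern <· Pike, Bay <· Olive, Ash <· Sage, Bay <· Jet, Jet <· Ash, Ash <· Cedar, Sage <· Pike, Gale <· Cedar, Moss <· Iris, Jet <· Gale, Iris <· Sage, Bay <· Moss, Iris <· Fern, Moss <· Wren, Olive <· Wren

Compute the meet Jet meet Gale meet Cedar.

Common lower bounds of {Jet, Gale, Cedar}: Bay, Jet.
The greatest among these is Jet.

Jet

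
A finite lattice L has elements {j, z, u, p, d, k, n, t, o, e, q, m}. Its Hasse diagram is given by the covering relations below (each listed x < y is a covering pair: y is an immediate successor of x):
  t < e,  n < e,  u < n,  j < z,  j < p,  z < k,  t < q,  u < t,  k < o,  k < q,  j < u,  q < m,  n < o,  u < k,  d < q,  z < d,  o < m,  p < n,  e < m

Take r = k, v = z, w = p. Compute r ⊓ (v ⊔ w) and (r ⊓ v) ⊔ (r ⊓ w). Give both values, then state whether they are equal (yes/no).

k; z; no

v ⊔ w = o, so r ⊓ (v ⊔ w) = k ⊓ o = k.
r ⊓ v = z and r ⊓ w = j, so (r ⊓ v) ⊔ (r ⊓ w) = z ⊔ j = z.
Equal: no.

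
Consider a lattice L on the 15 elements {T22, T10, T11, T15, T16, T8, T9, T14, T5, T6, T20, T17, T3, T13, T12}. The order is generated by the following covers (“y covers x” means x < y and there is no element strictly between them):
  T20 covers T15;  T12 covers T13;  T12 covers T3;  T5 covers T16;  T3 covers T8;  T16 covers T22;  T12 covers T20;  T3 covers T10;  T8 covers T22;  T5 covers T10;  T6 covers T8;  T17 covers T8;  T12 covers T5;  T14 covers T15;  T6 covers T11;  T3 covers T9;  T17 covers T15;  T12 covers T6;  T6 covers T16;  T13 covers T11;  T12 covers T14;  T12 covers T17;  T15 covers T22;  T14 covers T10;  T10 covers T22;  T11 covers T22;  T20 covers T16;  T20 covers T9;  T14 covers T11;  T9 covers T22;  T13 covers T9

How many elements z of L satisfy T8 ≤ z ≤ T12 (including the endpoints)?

5

The interval [T8, T12] = {T12, T17, T3, T6, T8}, which has 5 elements.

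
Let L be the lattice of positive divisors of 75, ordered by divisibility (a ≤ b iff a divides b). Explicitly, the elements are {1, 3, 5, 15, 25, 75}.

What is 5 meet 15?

5

Common lower bounds of {5, 15}: 1, 5.
The greatest among these is 5.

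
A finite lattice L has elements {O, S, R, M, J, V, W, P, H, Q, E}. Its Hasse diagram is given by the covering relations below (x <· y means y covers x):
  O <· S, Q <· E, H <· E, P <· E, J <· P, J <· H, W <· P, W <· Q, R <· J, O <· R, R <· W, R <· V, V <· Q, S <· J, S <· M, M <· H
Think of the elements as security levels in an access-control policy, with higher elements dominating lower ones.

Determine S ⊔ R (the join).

J

Common upper bounds of {S, R}: E, H, J, P.
The least among these is J.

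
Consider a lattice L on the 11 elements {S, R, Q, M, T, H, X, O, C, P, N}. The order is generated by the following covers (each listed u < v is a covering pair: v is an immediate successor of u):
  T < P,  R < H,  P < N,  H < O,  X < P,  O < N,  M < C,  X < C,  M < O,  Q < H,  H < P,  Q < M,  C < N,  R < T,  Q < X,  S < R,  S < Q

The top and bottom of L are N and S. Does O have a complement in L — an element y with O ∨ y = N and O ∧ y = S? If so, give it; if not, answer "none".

none

For every candidate y, either O ∨ y ≠ N or O ∧ y ≠ S; no complement exists.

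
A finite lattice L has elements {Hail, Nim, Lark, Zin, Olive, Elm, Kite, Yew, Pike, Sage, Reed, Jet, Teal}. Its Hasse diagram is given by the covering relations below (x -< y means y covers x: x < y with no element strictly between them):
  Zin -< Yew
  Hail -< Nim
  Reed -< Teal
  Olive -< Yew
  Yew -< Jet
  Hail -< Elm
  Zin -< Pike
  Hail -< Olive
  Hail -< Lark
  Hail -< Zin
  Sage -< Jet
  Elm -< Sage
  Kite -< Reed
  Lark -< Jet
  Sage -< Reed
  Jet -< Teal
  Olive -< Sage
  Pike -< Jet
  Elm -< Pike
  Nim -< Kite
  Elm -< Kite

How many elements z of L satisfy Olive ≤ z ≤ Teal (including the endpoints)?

6

The interval [Olive, Teal] = {Jet, Olive, Reed, Sage, Teal, Yew}, which has 6 elements.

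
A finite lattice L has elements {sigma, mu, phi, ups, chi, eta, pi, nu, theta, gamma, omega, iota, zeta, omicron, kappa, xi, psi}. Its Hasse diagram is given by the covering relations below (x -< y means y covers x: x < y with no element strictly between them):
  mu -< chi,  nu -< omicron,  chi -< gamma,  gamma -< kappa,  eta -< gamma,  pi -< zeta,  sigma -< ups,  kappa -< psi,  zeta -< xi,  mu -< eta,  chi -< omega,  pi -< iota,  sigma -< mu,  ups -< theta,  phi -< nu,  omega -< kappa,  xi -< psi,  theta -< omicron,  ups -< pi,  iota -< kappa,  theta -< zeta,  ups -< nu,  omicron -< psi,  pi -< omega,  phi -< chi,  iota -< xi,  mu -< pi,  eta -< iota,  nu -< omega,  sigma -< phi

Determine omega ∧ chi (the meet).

chi

Common lower bounds of {omega, chi}: chi, mu, phi, sigma.
The greatest among these is chi.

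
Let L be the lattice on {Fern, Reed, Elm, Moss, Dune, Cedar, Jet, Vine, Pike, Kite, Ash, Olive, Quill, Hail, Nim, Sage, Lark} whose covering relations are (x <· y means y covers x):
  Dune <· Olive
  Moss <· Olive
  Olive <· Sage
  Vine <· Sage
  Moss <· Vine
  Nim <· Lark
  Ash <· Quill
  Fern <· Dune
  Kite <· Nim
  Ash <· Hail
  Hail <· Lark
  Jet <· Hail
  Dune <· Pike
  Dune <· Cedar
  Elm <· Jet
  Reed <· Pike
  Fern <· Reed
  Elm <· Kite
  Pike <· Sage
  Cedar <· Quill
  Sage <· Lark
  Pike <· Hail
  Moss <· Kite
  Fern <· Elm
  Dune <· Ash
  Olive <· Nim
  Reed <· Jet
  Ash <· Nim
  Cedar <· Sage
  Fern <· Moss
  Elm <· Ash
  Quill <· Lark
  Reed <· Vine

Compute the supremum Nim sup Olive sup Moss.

Nim

Common upper bounds of {Nim, Olive, Moss}: Lark, Nim.
The least among these is Nim.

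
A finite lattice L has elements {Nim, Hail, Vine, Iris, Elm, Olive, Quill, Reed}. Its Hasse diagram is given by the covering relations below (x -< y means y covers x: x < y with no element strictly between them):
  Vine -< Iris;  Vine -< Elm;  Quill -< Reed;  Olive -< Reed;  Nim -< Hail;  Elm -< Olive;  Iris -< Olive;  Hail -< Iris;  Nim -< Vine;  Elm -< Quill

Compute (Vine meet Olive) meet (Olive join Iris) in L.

Vine ∧ Olive = Vine
Olive ∨ Iris = Olive
Vine ∧ Olive = Vine

Vine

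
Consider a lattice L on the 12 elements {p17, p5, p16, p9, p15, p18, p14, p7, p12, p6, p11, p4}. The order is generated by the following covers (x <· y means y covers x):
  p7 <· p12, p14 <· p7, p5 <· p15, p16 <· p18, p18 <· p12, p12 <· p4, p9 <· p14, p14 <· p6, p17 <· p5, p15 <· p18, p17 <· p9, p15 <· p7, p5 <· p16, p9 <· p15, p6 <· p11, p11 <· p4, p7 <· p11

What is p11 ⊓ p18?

p15

Common lower bounds of {p11, p18}: p15, p17, p5, p9.
The greatest among these is p15.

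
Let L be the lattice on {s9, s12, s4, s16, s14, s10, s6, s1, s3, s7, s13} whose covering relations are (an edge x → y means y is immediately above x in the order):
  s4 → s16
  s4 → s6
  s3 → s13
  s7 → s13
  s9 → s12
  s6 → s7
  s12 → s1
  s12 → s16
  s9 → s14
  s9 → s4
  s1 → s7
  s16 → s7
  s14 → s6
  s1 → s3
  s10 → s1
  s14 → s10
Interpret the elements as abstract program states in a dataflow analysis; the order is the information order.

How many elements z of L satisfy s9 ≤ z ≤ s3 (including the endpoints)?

6

The interval [s9, s3] = {s1, s10, s12, s14, s3, s9}, which has 6 elements.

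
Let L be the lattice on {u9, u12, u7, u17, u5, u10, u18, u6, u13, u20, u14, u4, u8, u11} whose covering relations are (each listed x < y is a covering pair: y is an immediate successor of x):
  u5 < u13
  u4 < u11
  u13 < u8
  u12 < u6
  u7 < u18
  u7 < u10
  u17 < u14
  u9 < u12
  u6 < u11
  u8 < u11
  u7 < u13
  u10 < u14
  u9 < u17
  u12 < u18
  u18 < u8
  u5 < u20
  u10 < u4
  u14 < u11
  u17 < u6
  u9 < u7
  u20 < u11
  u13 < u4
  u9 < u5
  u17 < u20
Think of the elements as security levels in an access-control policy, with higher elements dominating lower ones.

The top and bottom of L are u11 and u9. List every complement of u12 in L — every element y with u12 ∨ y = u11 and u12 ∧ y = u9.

u10, u14, u20, u4

Need y with u12 ∨ y = u11 and u12 ∧ y = u9.
Checking each element gives: u10, u14, u20, u4.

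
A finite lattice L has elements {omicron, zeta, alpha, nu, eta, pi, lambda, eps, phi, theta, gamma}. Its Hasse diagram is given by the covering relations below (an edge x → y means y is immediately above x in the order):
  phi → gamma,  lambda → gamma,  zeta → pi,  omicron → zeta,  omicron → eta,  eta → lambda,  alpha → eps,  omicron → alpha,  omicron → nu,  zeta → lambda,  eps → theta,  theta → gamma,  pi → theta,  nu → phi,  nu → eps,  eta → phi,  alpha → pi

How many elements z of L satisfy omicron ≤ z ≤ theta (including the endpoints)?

7

The interval [omicron, theta] = {alpha, eps, nu, omicron, pi, theta, zeta}, which has 7 elements.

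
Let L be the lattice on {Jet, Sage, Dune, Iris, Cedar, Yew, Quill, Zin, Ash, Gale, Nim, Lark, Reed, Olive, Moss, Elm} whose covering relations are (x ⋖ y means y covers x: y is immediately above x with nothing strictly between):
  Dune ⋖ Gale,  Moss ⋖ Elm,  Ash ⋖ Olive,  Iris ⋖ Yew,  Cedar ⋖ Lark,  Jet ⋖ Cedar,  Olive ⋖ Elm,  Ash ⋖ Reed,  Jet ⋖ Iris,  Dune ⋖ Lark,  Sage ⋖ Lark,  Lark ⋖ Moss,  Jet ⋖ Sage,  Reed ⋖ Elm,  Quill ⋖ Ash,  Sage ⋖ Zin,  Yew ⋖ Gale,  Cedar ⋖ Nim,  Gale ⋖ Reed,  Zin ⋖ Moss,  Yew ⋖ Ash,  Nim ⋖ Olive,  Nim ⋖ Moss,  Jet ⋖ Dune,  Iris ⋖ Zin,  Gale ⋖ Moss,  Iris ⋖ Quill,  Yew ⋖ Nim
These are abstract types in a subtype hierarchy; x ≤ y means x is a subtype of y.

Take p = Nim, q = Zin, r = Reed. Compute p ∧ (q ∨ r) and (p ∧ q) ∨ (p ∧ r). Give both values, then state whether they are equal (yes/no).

q ∨ r = Elm, so p ∧ (q ∨ r) = Nim ∧ Elm = Nim.
p ∧ q = Iris and p ∧ r = Yew, so (p ∧ q) ∨ (p ∧ r) = Iris ∨ Yew = Yew.
Equal: no.

Nim; Yew; no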